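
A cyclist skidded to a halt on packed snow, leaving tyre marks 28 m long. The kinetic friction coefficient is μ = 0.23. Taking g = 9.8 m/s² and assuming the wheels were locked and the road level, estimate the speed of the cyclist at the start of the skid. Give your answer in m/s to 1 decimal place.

Initial speed ≈ 11.2 m/s

Deceleration a = μg = 0.23 × 9.8 = 2.254 m/s².
v = √(2a·d) = √(2 × 2.254 × 28) = √126.224 = 11.2349 m/s.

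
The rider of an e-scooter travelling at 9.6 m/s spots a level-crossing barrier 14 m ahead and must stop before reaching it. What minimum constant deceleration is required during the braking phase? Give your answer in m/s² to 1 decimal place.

Required deceleration ≈ 3.3 m/s²

v² = 2a·d ⇒ a = v²/(2d) = 9.6000² / (2 × 14.000) = 92.160 / 28.000 = 3.2914 m/s².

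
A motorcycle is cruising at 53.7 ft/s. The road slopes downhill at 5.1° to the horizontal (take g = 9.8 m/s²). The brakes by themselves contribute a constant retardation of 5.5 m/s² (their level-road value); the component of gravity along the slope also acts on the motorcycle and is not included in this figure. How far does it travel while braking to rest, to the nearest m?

Braking distance ≈ 29 m

53.7 ft/s × 0.3048 = 16.3678 m/s.
Gravity along the downhill slope reduces the braking deceleration: a_eff = 5.500 − 9.8·sin 5.1° = 5.500 − 0.871 = 4.629 m/s².
Braking distance = v²/(2a) = 16.3678² / (2 × 4.629) = 267.905 / 9.258 = 28.938 m.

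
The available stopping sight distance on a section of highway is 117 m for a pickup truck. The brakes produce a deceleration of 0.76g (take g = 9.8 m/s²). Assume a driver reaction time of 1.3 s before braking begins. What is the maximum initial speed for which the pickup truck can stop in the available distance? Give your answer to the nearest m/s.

a = 0.76 × 9.8 = 7.448 m/s².
Stopping distance: v·t_r + v²/(2a) = 117 with t_r = 1.3 s and a = 7.448 m/s².
So v² + 19.365 v − 1742.83 = 0.
Positive root: v = −a·t_r + √((a·t_r)² + 2a·d) = −9.682 + √(93.741 + 1742.83) = 33.1732 m/s.

Maximum speed ≈ 33 m/s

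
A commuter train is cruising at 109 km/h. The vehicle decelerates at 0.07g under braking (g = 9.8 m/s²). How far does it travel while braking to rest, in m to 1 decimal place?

109 km/h ÷ 3.6 = 30.2778 m/s.
a = 0.07 × 9.8 = 0.686 m/s².
Braking distance = v²/(2a) = 30.2778² / (2 × 0.686) = 916.745 / 1.372 = 668.181 m.

Braking distance ≈ 668.2 m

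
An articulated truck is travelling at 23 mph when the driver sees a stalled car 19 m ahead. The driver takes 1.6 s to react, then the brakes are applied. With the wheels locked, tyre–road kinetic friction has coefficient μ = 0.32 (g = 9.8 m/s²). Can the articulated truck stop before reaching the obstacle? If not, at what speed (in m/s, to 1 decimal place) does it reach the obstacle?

No — it strikes the obstacle at 9.5 m/s

23 mph × 0.44704 = 10.2819 m/s.
a = μg = 0.32 × 9.8 = 3.136 m/s².
Reaction distance = 10.2819 × 1.6 = 16.451 m.
Braking distance needed to stop: v²/(2a) = 105.717 / 6.272 = 16.855 m, so total needed = 16.451 + 16.855 = 33.306 m > 19 m — it cannot stop.
Distance remaining when braking begins: 19 − 16.451 = 2.549 m.
v² = v₀² − 2a·d = 105.717 − 2 × 3.136 × 2.549 = 89.730 m²/s².
v = √89.730 = 9.473 m/s.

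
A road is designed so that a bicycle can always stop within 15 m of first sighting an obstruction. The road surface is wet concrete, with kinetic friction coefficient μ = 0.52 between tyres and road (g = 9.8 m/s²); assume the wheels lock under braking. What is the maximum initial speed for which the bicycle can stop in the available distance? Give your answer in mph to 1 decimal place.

Maximum speed ≈ 27.7 mph

a = μg = 0.52 × 9.8 = 5.096 m/s².
v²/(2a) = d ⇒ v = √(2 × 5.096 × 15) = √152.88 = 12.3645 m/s.
12.3645 m/s ÷ 0.44704 = 27.659 mph.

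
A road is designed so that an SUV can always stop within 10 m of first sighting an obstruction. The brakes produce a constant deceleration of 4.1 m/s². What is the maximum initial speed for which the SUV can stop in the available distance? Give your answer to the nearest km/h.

v²/(2a) = d ⇒ v = √(2 × 4.100 × 10) = √82.00 = 9.0554 m/s.
9.0554 m/s × 3.6 = 32.599 km/h.

Maximum speed ≈ 33 km/h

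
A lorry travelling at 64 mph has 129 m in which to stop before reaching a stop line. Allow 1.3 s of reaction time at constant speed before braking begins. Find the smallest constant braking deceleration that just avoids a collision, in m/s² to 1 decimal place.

64 mph × 0.44704 = 28.6106 m/s.
Distance covered during reaction = 28.6106 × 1.3 = 37.194 m.
Distance available for braking: 129 − 37.194 = 91.806 m.
v² = 2a·d ⇒ a = v²/(2d) = 28.6106² / (2 × 91.806) = 818.566 / 183.612 = 4.4581 m/s².

Required deceleration ≈ 4.5 m/s²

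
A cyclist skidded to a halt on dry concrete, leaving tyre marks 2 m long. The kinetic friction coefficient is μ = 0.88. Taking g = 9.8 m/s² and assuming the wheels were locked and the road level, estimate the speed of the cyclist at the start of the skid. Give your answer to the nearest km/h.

Deceleration a = μg = 0.88 × 9.8 = 8.624 m/s².
v = √(2a·d) = √(2 × 8.624 × 2) = √34.496 = 5.8733 m/s.
= 5.8733 × 3.6 = 21.144 km/h.

Initial speed ≈ 21 km/h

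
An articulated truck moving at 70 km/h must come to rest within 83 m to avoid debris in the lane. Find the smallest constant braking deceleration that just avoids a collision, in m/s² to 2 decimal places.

Required deceleration ≈ 2.28 m/s²

70 km/h ÷ 3.6 = 19.4444 m/s.
v² = 2a·d ⇒ a = v²/(2d) = 19.4444² / (2 × 83.000) = 378.085 / 166.000 = 2.2776 m/s².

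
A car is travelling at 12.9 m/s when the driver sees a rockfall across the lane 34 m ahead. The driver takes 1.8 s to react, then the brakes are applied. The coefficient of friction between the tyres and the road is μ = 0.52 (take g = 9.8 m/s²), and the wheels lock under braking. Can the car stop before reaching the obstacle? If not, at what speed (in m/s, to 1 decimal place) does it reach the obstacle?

a = μg = 0.52 × 9.8 = 5.096 m/s².
Reaction distance = 12.9000 × 1.8 = 23.220 m.
Braking distance needed to stop: v²/(2a) = 166.410 / 10.192 = 16.328 m, so total needed = 23.220 + 16.328 = 39.548 m > 34 m — it cannot stop.
Distance remaining when braking begins: 34 − 23.220 = 10.780 m.
v² = v₀² − 2a·d = 166.410 − 2 × 5.096 × 10.780 = 56.540 m²/s².
v = √56.540 = 7.519 m/s.

No — it strikes the obstacle at 7.5 m/s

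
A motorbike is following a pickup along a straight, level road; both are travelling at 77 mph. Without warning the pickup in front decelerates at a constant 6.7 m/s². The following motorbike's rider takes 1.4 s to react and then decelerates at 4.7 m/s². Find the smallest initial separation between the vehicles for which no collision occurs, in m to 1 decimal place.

Minimum gap ≈ 85.8 m

77 mph × 0.44704 = 34.4221 m/s.
Leader travels v²/(2a_L) = 1184.881 / 13.400 = 88.424 m before stopping.
Follower covers v·t_r = 34.4221 × 1.4 = 48.191 m while reacting, then v²/(2a_F) = 1184.881 / 9.400 = 126.051 m while braking, for a total of 48.191 + 126.051 = 174.242 m.
Since a_F ≤ a_L and the follower starts braking later, the follower is never slower than the leader, so the closest approach is when both have stopped.
Minimum gap = 174.242 − 88.424 = 85.818 m.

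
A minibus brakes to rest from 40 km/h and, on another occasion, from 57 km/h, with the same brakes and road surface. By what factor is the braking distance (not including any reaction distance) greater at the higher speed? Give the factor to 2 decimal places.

Braking distance d = v²/(2a), so with a fixed, d ∝ v².
Factor = (57/40)² = 1.4250² = 2.0306.

Factor ≈ 2.03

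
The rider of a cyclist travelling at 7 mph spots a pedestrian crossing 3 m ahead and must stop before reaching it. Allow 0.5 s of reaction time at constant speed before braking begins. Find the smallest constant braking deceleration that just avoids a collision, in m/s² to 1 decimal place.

7 mph × 0.44704 = 3.1293 m/s.
Distance covered during reaction = 3.1293 × 0.5 = 1.565 m.
Distance available for braking: 3 − 1.565 = 1.435 m.
v² = 2a·d ⇒ a = v²/(2d) = 3.1293² / (2 × 1.435) = 9.793 / 2.870 = 3.4122 m/s².

Required deceleration ≈ 3.4 m/s²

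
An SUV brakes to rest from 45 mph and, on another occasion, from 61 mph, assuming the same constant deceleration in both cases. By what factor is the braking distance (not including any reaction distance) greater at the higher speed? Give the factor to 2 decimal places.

Braking distance d = v²/(2a), so with a fixed, d ∝ v².
Factor = (61/45)² = 1.3556² = 1.8377.

Factor ≈ 1.84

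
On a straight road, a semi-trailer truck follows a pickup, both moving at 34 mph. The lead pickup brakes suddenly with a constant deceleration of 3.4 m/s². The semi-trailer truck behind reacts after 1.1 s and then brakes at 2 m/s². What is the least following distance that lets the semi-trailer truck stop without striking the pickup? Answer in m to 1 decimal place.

34 mph × 0.44704 = 15.1994 m/s.
Leader travels v²/(2a_L) = 231.022 / 6.800 = 33.974 m before stopping.
Follower covers v·t_r = 15.1994 × 1.1 = 16.719 m while reacting, then v²/(2a_F) = 231.022 / 4.000 = 57.755 m while braking, for a total of 16.719 + 57.755 = 74.474 m.
Since a_F ≤ a_L and the follower starts braking later, the follower is never slower than the leader, so the closest approach is when both have stopped.
Minimum gap = 74.474 − 33.974 = 40.500 m.

Minimum gap ≈ 40.5 m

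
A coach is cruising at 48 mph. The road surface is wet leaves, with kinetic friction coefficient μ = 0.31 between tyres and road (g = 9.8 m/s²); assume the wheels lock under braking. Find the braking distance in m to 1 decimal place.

Braking distance ≈ 75.8 m

48 mph × 0.44704 = 21.4579 m/s.
a = μg = 0.31 × 9.8 = 3.038 m/s².
Braking distance = v²/(2a) = 21.4579² / (2 × 3.038) = 460.441 / 6.076 = 75.780 m.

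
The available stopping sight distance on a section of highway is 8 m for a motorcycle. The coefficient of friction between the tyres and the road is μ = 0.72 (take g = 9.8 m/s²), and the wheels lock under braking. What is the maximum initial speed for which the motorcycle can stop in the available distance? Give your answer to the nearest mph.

a = μg = 0.72 × 9.8 = 7.056 m/s².
v²/(2a) = d ⇒ v = √(2 × 7.056 × 8) = √112.90 = 10.6254 m/s.
10.6254 m/s ÷ 0.44704 = 23.768 mph.

Maximum speed ≈ 24 mph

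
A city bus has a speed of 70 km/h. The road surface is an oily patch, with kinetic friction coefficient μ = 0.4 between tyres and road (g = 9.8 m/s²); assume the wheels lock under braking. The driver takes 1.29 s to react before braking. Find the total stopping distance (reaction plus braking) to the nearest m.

70 km/h ÷ 3.6 = 19.4444 m/s.
a = μg = 0.4 × 9.8 = 3.920 m/s².
Reaction distance = v·t_r = 19.4444 × 1.29 = 25.083 m.
Braking distance = v²/(2a) = 19.4444² / (2 × 3.920) = 378.085 / 7.840 = 48.225 m.
Total = 25.083 + 48.225 = 73.308 m.

Total stopping distance ≈ 73 m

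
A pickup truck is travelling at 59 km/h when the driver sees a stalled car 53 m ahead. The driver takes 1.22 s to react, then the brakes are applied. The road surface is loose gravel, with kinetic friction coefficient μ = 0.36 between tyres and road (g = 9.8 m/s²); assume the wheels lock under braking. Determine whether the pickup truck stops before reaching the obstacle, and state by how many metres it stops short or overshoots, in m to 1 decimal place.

No — it overshoots by 5.1 m

59 km/h ÷ 3.6 = 16.3889 m/s.
a = μg = 0.36 × 9.8 = 3.528 m/s².
Reaction distance = 16.3889 × 1.22 = 19.994 m.
Braking distance = v²/(2a) = 268.596 / 7.056 = 38.066 m.
Total stopping distance = 19.994 + 38.066 = 58.060 m, vs 53 m available — it cannot stop in time and overshoots by 58.060 − 53 = 5.060 m.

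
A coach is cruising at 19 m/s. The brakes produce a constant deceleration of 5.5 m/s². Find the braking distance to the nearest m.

Braking distance = v²/(2a) = 19.0000² / (2 × 5.500) = 361.000 / 11.000 = 32.818 m.

Braking distance ≈ 33 m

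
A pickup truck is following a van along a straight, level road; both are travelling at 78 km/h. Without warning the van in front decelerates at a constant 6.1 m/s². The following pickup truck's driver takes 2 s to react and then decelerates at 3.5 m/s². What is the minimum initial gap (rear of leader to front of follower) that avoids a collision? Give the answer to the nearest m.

Minimum gap ≈ 72 m

78 km/h ÷ 3.6 = 21.6667 m/s.
Leader travels v²/(2a_L) = 469.446 / 12.200 = 38.479 m before stopping.
Follower covers v·t_r = 21.6667 × 2 = 43.333 m while reacting, then v²/(2a_F) = 469.446 / 7.000 = 67.064 m while braking, for a total of 43.333 + 67.064 = 110.397 m.
Since a_F ≤ a_L and the follower starts braking later, the follower is never slower than the leader, so the closest approach is when both have stopped.
Minimum gap = 110.397 − 38.479 = 71.918 m.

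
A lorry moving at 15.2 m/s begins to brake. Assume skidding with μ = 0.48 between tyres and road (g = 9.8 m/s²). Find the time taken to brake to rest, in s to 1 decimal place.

Braking time ≈ 3.2 s

a = μg = 0.48 × 9.8 = 4.704 m/s².
Braking time = v/a = 15.2000 / 4.704 = 3.231 s.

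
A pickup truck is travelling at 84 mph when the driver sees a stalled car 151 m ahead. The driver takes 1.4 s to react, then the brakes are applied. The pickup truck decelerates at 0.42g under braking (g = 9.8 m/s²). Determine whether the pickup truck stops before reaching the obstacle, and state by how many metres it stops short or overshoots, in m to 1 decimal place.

No — it overshoots by 72.9 m

84 mph × 0.44704 = 37.5514 m/s.
a = 0.42 × 9.8 = 4.116 m/s².
Reaction distance = 37.5514 × 1.4 = 52.572 m.
Braking distance = v²/(2a) = 1410.108 / 8.232 = 171.296 m.
Total stopping distance = 52.572 + 171.296 = 223.868 m, vs 151 m available — it cannot stop in time and overshoots by 223.868 − 151 = 72.868 m.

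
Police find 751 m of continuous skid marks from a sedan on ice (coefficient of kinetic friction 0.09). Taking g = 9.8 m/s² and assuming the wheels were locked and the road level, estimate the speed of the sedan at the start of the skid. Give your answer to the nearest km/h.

Initial speed ≈ 131 km/h

Deceleration a = μg = 0.09 × 9.8 = 0.882 m/s².
v = √(2a·d) = √(2 × 0.882 × 751) = √1324.764 = 36.3973 m/s.
= 36.3973 × 3.6 = 131.030 km/h.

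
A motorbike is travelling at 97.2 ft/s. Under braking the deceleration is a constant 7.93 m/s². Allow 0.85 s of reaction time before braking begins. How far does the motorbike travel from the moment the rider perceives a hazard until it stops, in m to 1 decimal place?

Total stopping distance ≈ 80.5 m

97.2 ft/s × 0.3048 = 29.6266 m/s.
Reaction distance = v·t_r = 29.6266 × 0.85 = 25.183 m.
Braking distance = v²/(2a) = 29.6266² / (2 × 7.930) = 877.735 / 15.860 = 55.343 m.
Total = 25.183 + 55.343 = 80.526 m.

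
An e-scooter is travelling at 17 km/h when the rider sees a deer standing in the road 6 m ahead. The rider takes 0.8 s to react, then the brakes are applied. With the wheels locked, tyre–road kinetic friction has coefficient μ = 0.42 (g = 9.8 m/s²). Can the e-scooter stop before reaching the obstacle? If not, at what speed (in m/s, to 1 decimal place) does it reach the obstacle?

17 km/h ÷ 3.6 = 4.7222 m/s.
a = μg = 0.42 × 9.8 = 4.116 m/s².
Reaction distance = 4.7222 × 0.8 = 3.778 m.
Braking distance needed to stop: v²/(2a) = 22.299 / 8.232 = 2.709 m, so total needed = 3.778 + 2.709 = 6.487 m > 6 m — it cannot stop.
Distance remaining when braking begins: 6 − 3.778 = 2.222 m.
v² = v₀² − 2a·d = 22.299 − 2 × 4.116 × 2.222 = 4.007 m²/s².
v = √4.007 = 2.002 m/s.

No — it strikes the obstacle at 2.0 m/s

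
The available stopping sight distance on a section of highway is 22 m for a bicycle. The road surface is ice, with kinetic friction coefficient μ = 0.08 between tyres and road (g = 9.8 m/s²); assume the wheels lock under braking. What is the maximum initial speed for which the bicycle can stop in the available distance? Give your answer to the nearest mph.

a = μg = 0.08 × 9.8 = 0.784 m/s².
v²/(2a) = d ⇒ v = √(2 × 0.784 × 22) = √34.50 = 5.8737 m/s.
5.8737 m/s ÷ 0.44704 = 13.139 mph.

Maximum speed ≈ 13 mph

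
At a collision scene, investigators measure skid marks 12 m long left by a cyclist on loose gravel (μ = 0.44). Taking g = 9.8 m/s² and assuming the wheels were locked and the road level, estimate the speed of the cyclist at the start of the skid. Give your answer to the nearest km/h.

Initial speed ≈ 37 km/h

Deceleration a = μg = 0.44 × 9.8 = 4.312 m/s².
v = √(2a·d) = √(2 × 4.312 × 12) = √103.488 = 10.1729 m/s.
= 10.1729 × 3.6 = 36.622 km/h.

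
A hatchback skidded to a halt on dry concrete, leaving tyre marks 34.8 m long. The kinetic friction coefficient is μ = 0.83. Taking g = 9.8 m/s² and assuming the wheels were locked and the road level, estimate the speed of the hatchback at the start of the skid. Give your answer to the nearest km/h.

Initial speed ≈ 86 km/h

Deceleration a = μg = 0.83 × 9.8 = 8.134 m/s².
v = √(2a·d) = √(2 × 8.134 × 34.8) = √566.126 = 23.7934 m/s.
= 23.7934 × 3.6 = 85.656 km/h.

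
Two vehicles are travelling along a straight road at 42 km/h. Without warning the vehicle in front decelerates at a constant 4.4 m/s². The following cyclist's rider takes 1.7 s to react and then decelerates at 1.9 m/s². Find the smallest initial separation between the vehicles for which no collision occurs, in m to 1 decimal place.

42 km/h ÷ 3.6 = 11.6667 m/s.
Leader travels v²/(2a_L) = 136.112 / 8.800 = 15.467 m before stopping.
Follower covers v·t_r = 11.6667 × 1.7 = 19.833 m while reacting, then v²/(2a_F) = 136.112 / 3.800 = 35.819 m while braking, for a total of 19.833 + 35.819 = 55.652 m.
Since a_F ≤ a_L and the follower starts braking later, the follower is never slower than the leader, so the closest approach is when both have stopped.
Minimum gap = 55.652 − 15.467 = 40.185 m.

Minimum gap ≈ 40.2 m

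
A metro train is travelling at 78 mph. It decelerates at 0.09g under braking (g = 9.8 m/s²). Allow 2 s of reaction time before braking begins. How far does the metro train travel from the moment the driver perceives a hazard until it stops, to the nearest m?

78 mph × 0.44704 = 34.8691 m/s.
a = 0.09 × 9.8 = 0.882 m/s².
Reaction distance = v·t_r = 34.8691 × 2 = 69.738 m.
Braking distance = v²/(2a) = 34.8691² / (2 × 0.882) = 1215.854 / 1.764 = 689.260 m.
Total = 69.738 + 689.260 = 758.998 m.

Total stopping distance ≈ 759 m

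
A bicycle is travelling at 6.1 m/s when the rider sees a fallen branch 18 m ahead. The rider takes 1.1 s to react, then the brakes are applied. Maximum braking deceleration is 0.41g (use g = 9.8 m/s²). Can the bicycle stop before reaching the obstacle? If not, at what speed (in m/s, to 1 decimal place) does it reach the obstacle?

Yes — it stops about 6.7 m short of the obstacle, so it never reaches it

a = 0.41 × 9.8 = 4.018 m/s².
Reaction distance = 6.1000 × 1.1 = 6.710 m.
Braking distance = v²/(2a) = 37.210 / 8.036 = 4.630 m.
Total stopping distance = 6.710 + 4.630 = 11.340 m, vs 18 m available — it stops with 18 − 11.340 = 6.660 m to spare.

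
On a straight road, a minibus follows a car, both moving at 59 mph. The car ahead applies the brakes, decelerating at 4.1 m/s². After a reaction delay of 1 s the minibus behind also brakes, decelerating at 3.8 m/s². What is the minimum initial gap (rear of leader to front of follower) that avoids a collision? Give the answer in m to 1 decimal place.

59 mph × 0.44704 = 26.3754 m/s.
Leader travels v²/(2a_L) = 695.662 / 8.200 = 84.837 m before stopping.
Follower covers v·t_r = 26.3754 × 1 = 26.375 m while reacting, then v²/(2a_F) = 695.662 / 7.600 = 91.534 m while braking, for a total of 26.375 + 91.534 = 117.909 m.
Since a_F ≤ a_L and the follower starts braking later, the follower is never slower than the leader, so the closest approach is when both have stopped.
Minimum gap = 117.909 − 84.837 = 33.072 m.

Minimum gap ≈ 33.1 m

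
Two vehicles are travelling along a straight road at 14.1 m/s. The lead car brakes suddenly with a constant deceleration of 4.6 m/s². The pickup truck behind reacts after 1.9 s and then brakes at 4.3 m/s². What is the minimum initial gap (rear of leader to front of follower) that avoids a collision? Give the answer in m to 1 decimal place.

Minimum gap ≈ 28.3 m

Leader travels v²/(2a_L) = 198.810 / 9.200 = 21.610 m before stopping.
Follower covers v·t_r = 14.1000 × 1.9 = 26.790 m while reacting, then v²/(2a_F) = 198.810 / 8.600 = 23.117 m while braking, for a total of 26.790 + 23.117 = 49.907 m.
Since a_F ≤ a_L and the follower starts braking later, the follower is never slower than the leader, so the closest approach is when both have stopped.
Minimum gap = 49.907 − 21.610 = 28.297 m.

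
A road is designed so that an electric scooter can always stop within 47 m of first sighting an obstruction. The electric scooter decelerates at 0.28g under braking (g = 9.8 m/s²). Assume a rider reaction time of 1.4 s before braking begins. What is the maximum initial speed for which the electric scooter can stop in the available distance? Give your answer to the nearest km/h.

Maximum speed ≈ 46 km/h

a = 0.28 × 9.8 = 2.744 m/s².
Stopping distance: v·t_r + v²/(2a) = 47 with t_r = 1.4 s and a = 2.744 m/s².
So v² + 7.683 v − 257.94 = 0.
Positive root: v = −a·t_r + √((a·t_r)² + 2a·d) = −3.842 + √(14.761 + 257.94) = 12.6717 m/s.
12.6717 m/s × 3.6 = 45.618 km/h.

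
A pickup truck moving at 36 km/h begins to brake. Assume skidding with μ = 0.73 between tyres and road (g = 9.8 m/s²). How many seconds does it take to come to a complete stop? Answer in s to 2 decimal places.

Braking time ≈ 1.40 s

36 km/h ÷ 3.6 = 10.0000 m/s.
a = μg = 0.73 × 9.8 = 7.154 m/s².
Braking time = v/a = 10.0000 / 7.154 = 1.398 s.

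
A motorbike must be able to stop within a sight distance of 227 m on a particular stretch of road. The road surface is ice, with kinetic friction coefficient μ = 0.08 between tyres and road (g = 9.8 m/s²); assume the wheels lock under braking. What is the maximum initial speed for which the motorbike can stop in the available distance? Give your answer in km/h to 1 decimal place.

a = μg = 0.08 × 9.8 = 0.784 m/s².
v²/(2a) = d ⇒ v = √(2 × 0.784 × 227) = √355.94 = 18.8664 m/s.
18.8664 m/s × 3.6 = 67.919 km/h.

Maximum speed ≈ 67.9 km/h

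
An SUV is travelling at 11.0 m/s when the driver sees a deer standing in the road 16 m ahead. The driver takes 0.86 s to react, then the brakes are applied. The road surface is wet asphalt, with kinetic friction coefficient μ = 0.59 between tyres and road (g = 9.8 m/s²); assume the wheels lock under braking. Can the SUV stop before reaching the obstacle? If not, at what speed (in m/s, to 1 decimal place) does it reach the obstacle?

No — it strikes the obstacle at 6.7 m/s

a = μg = 0.59 × 9.8 = 5.782 m/s².
Reaction distance = 11.0000 × 0.86 = 9.460 m.
Braking distance needed to stop: v²/(2a) = 121.000 / 11.564 = 10.464 m, so total needed = 9.460 + 10.464 = 19.924 m > 16 m — it cannot stop.
Distance remaining when braking begins: 16 − 9.460 = 6.540 m.
v² = v₀² − 2a·d = 121.000 − 2 × 5.782 × 6.540 = 45.371 m²/s².
v = √45.371 = 6.736 m/s.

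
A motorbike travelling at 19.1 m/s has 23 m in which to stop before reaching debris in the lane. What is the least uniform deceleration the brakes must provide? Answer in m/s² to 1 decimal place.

Required deceleration ≈ 7.9 m/s²

v² = 2a·d ⇒ a = v²/(2d) = 19.1000² / (2 × 23.000) = 364.810 / 46.000 = 7.9307 m/s².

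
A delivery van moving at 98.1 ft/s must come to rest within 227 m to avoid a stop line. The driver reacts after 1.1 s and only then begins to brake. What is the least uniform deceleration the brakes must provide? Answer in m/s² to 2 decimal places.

Required deceleration ≈ 2.30 m/s²

98.1 ft/s × 0.3048 = 29.9009 m/s.
Distance covered during reaction = 29.9009 × 1.1 = 32.891 m.
Distance available for braking: 227 − 32.891 = 194.109 m.
v² = 2a·d ⇒ a = v²/(2d) = 29.9009² / (2 × 194.109) = 894.064 / 388.218 = 2.3030 m/s².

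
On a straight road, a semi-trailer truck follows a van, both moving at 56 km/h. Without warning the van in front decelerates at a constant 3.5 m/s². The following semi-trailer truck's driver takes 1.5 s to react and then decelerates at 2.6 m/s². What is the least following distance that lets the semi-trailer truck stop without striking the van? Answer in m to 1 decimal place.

Minimum gap ≈ 35.3 m

56 km/h ÷ 3.6 = 15.5556 m/s.
Leader travels v²/(2a_L) = 241.977 / 7.000 = 34.568 m before stopping.
Follower covers v·t_r = 15.5556 × 1.5 = 23.333 m while reacting, then v²/(2a_F) = 241.977 / 5.200 = 46.534 m while braking, for a total of 23.333 + 46.534 = 69.867 m.
Since a_F ≤ a_L and the follower starts braking later, the follower is never slower than the leader, so the closest approach is when both have stopped.
Minimum gap = 69.867 − 34.568 = 35.299 m.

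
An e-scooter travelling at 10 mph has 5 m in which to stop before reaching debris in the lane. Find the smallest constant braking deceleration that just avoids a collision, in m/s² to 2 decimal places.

10 mph × 0.44704 = 4.4704 m/s.
v² = 2a·d ⇒ a = v²/(2d) = 4.4704² / (2 × 5.000) = 19.984 / 10.000 = 1.9984 m/s².

Required deceleration ≈ 2.00 m/s²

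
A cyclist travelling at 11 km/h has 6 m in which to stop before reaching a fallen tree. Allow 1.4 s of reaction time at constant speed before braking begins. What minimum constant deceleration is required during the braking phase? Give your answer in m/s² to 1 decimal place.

11 km/h ÷ 3.6 = 3.0556 m/s.
Distance covered during reaction = 3.0556 × 1.4 = 4.278 m.
Distance available for braking: 6 − 4.278 = 1.722 m.
v² = 2a·d ⇒ a = v²/(2d) = 3.0556² / (2 × 1.722) = 9.337 / 3.444 = 2.7111 m/s².

Required deceleration ≈ 2.7 m/s²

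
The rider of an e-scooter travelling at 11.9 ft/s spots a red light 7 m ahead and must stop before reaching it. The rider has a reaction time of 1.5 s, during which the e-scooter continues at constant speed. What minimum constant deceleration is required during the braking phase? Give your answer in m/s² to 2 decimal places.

Required deceleration ≈ 4.22 m/s²

11.9 ft/s × 0.3048 = 3.6271 m/s.
Distance covered during reaction = 3.6271 × 1.5 = 5.441 m.
Distance available for braking: 7 − 5.441 = 1.559 m.
v² = 2a·d ⇒ a = v²/(2d) = 3.6271² / (2 × 1.559) = 13.156 / 3.118 = 4.2194 m/s².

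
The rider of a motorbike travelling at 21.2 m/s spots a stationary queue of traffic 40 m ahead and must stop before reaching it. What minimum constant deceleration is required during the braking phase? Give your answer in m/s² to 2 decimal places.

Required deceleration ≈ 5.62 m/s²

v² = 2a·d ⇒ a = v²/(2d) = 21.2000² / (2 × 40.000) = 449.440 / 80.000 = 5.6180 m/s².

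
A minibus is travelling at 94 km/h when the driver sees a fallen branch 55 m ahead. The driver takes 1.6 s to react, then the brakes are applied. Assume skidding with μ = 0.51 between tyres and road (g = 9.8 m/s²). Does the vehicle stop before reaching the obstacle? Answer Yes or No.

No

94 km/h ÷ 3.6 = 26.1111 m/s.
a = μg = 0.51 × 9.8 = 4.998 m/s².
Reaction distance = 26.1111 × 1.6 = 41.778 m.
Braking distance = v²/(2a) = 681.790 / 9.996 = 68.206 m.
Total stopping distance = 41.778 + 68.206 = 109.984 m, vs 55 m available — it cannot stop in time and overshoots by 109.984 − 55 = 54.984 m.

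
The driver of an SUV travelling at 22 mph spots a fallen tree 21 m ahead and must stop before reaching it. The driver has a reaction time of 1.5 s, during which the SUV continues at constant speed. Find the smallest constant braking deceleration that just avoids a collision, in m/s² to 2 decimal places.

Required deceleration ≈ 7.74 m/s²

22 mph × 0.44704 = 9.8349 m/s.
Distance covered during reaction = 9.8349 × 1.5 = 14.752 m.
Distance available for braking: 21 − 14.752 = 6.248 m.
v² = 2a·d ⇒ a = v²/(2d) = 9.8349² / (2 × 6.248) = 96.725 / 12.496 = 7.7405 m/s².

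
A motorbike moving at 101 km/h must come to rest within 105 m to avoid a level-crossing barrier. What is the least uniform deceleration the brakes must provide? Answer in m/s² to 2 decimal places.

101 km/h ÷ 3.6 = 28.0556 m/s.
v² = 2a·d ⇒ a = v²/(2d) = 28.0556² / (2 × 105.000) = 787.117 / 210.000 = 3.7482 m/s².

Required deceleration ≈ 3.75 m/s²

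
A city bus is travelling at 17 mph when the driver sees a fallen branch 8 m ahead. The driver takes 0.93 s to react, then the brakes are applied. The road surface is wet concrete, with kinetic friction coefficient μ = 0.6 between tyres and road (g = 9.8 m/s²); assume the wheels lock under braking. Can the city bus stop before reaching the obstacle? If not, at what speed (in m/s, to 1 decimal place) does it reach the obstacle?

17 mph × 0.44704 = 7.5997 m/s.
a = μg = 0.6 × 9.8 = 5.880 m/s².
Reaction distance = 7.5997 × 0.93 = 7.068 m.
Braking distance needed to stop: v²/(2a) = 57.755 / 11.760 = 4.911 m, so total needed = 7.068 + 4.911 = 11.979 m > 8 m — it cannot stop.
Distance remaining when braking begins: 8 − 7.068 = 0.932 m.
v² = v₀² − 2a·d = 57.755 − 2 × 5.880 × 0.932 = 46.795 m²/s².
v = √46.795 = 6.841 m/s.

No — it strikes the obstacle at 6.8 m/s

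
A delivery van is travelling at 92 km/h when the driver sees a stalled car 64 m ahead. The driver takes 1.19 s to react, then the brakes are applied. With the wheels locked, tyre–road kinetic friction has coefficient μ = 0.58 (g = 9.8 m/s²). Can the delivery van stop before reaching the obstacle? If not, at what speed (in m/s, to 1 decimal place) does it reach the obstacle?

92 km/h ÷ 3.6 = 25.5556 m/s.
a = μg = 0.58 × 9.8 = 5.684 m/s².
Reaction distance = 25.5556 × 1.19 = 30.411 m.
Braking distance needed to stop: v²/(2a) = 653.089 / 11.368 = 57.450 m, so total needed = 30.411 + 57.450 = 87.861 m > 64 m — it cannot stop.
Distance remaining when braking begins: 64 − 30.411 = 33.589 m.
v² = v₀² − 2a·d = 653.089 − 2 × 5.684 × 33.589 = 271.249 m²/s².
v = √271.249 = 16.470 m/s.

No — it strikes the obstacle at 16.5 m/s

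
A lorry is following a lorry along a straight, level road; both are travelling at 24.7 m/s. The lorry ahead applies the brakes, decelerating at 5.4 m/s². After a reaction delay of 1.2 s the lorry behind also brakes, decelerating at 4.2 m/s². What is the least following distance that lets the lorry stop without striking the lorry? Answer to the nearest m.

Minimum gap ≈ 46 m

Leader travels v²/(2a_L) = 610.090 / 10.800 = 56.490 m before stopping.
Follower covers v·t_r = 24.7000 × 1.2 = 29.640 m while reacting, then v²/(2a_F) = 610.090 / 8.400 = 72.630 m while braking, for a total of 29.640 + 72.630 = 102.270 m.
Since a_F ≤ a_L and the follower starts braking later, the follower is never slower than the leader, so the closest approach is when both have stopped.
Minimum gap = 102.270 − 56.490 = 45.780 m.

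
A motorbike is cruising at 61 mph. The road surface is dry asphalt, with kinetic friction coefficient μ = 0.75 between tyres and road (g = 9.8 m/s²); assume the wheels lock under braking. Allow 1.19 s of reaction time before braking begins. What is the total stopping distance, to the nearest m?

61 mph × 0.44704 = 27.2694 m/s.
a = μg = 0.75 × 9.8 = 7.350 m/s².
Reaction distance = v·t_r = 27.2694 × 1.19 = 32.451 m.
Braking distance = v²/(2a) = 27.2694² / (2 × 7.350) = 743.620 / 14.700 = 50.586 m.
Total = 32.451 + 50.586 = 83.037 m.

Total stopping distance ≈ 83 m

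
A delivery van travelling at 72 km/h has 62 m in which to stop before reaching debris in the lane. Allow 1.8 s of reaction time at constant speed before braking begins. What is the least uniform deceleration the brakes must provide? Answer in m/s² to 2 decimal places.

72 km/h ÷ 3.6 = 20.0000 m/s.
Distance covered during reaction = 20.0000 × 1.8 = 36.000 m.
Distance available for braking: 62 − 36.000 = 26.000 m.
v² = 2a·d ⇒ a = v²/(2d) = 20.0000² / (2 × 26.000) = 400.000 / 52.000 = 7.6923 m/s².

Required deceleration ≈ 7.69 m/s²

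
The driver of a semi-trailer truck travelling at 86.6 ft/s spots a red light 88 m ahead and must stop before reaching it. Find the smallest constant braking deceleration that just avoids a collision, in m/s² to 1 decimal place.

86.6 ft/s × 0.3048 = 26.3957 m/s.
v² = 2a·d ⇒ a = v²/(2d) = 26.3957² / (2 × 88.000) = 696.733 / 176.000 = 3.9587 m/s².

Required deceleration ≈ 4.0 m/s²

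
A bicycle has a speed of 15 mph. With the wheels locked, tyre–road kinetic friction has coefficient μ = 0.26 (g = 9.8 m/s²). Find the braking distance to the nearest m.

15 mph × 0.44704 = 6.7056 m/s.
a = μg = 0.26 × 9.8 = 2.548 m/s².
Braking distance = v²/(2a) = 6.7056² / (2 × 2.548) = 44.965 / 5.096 = 8.824 m.

Braking distance ≈ 9 m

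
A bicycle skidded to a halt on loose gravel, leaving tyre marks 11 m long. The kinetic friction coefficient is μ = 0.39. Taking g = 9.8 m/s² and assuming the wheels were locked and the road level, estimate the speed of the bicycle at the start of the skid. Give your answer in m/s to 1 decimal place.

Deceleration a = μg = 0.39 × 9.8 = 3.822 m/s².
v = √(2a·d) = √(2 × 3.822 × 11) = √84.084 = 9.1697 m/s.

Initial speed ≈ 9.2 m/s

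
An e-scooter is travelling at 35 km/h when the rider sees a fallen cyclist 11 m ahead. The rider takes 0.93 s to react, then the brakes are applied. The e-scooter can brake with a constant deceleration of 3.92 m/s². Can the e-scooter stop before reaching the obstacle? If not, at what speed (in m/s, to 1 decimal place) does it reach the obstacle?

No — it strikes the obstacle at 8.9 m/s

35 km/h ÷ 3.6 = 9.7222 m/s.
Reaction distance = 9.7222 × 0.93 = 9.042 m.
Braking distance needed to stop: v²/(2a) = 94.521 / 7.840 = 12.056 m, so total needed = 9.042 + 12.056 = 21.098 m > 11 m — it cannot stop.
Distance remaining when braking begins: 11 − 9.042 = 1.958 m.
v² = v₀² − 2a·d = 94.521 − 2 × 3.920 × 1.958 = 79.170 m²/s².
v = √79.170 = 8.898 m/s.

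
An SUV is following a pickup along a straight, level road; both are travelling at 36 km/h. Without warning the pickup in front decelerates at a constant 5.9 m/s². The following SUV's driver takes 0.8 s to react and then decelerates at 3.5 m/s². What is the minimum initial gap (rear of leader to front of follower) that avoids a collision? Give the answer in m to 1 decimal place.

36 km/h ÷ 3.6 = 10.0000 m/s.
Leader travels v²/(2a_L) = 100.000 / 11.800 = 8.475 m before stopping.
Follower covers v·t_r = 10.0000 × 0.8 = 8.000 m while reacting, then v²/(2a_F) = 100.000 / 7.000 = 14.286 m while braking, for a total of 8.000 + 14.286 = 22.286 m.
Since a_F ≤ a_L and the follower starts braking later, the follower is never slower than the leader, so the closest approach is when both have stopped.
Minimum gap = 22.286 − 8.475 = 13.811 m.

Minimum gap ≈ 13.8 m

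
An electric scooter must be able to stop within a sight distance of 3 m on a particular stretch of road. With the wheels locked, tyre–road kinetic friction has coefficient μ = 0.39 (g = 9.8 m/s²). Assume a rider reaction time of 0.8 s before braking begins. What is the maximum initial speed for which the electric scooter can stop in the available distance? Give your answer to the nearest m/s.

Maximum speed ≈ 3 m/s

a = μg = 0.39 × 9.8 = 3.822 m/s².
Stopping distance: v·t_r + v²/(2a) = 3 with t_r = 0.8 s and a = 3.822 m/s².
So v² + 6.115 v − 22.93 = 0.
Positive root: v = −a·t_r + √((a·t_r)² + 2a·d) = −3.058 + √(9.351 + 22.93) = 2.6236 m/s.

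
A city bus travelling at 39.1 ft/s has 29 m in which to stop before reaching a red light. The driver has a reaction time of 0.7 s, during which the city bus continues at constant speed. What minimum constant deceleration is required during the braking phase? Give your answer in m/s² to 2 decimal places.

Required deceleration ≈ 3.44 m/s²

39.1 ft/s × 0.3048 = 11.9177 m/s.
Distance covered during reaction = 11.9177 × 0.7 = 8.342 m.
Distance available for braking: 29 − 8.342 = 20.658 m.
v² = 2a·d ⇒ a = v²/(2d) = 11.9177² / (2 × 20.658) = 142.032 / 41.316 = 3.4377 m/s².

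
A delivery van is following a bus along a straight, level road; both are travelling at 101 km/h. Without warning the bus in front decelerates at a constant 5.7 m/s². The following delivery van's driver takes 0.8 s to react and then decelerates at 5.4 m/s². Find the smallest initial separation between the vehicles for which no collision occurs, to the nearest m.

Minimum gap ≈ 26 m

101 km/h ÷ 3.6 = 28.0556 m/s.
Leader travels v²/(2a_L) = 787.117 / 11.400 = 69.045 m before stopping.
Follower covers v·t_r = 28.0556 × 0.8 = 22.444 m while reacting, then v²/(2a_F) = 787.117 / 10.800 = 72.881 m while braking, for a total of 22.444 + 72.881 = 95.325 m.
Since a_F ≤ a_L and the follower starts braking later, the follower is never slower than the leader, so the closest approach is when both have stopped.
Minimum gap = 95.325 − 69.045 = 26.280 m.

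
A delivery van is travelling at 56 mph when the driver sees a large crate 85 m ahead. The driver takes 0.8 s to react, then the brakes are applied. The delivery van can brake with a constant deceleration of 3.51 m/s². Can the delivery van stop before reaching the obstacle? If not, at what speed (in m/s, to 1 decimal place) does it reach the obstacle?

56 mph × 0.44704 = 25.0342 m/s.
Reaction distance = 25.0342 × 0.8 = 20.027 m.
Braking distance needed to stop: v²/(2a) = 626.711 / 7.020 = 89.275 m, so total needed = 20.027 + 89.275 = 109.302 m > 85 m — it cannot stop.
Distance remaining when braking begins: 85 − 20.027 = 64.973 m.
v² = v₀² − 2a·d = 626.711 − 2 × 3.510 × 64.973 = 170.601 m²/s².
v = √170.601 = 13.061 m/s.

No — it strikes the obstacle at 13.1 m/s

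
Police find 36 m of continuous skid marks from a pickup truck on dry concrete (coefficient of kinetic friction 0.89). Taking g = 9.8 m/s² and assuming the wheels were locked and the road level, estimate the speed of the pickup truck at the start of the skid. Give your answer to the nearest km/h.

Deceleration a = μg = 0.89 × 9.8 = 8.722 m/s².
v = √(2a·d) = √(2 × 8.722 × 36) = √627.984 = 25.0596 m/s.
= 25.0596 × 3.6 = 90.215 km/h.

Initial speed ≈ 90 km/h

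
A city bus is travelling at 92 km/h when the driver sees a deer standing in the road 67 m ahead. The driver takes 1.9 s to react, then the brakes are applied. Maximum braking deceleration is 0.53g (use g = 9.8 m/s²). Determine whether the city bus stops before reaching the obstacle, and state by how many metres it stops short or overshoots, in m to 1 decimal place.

92 km/h ÷ 3.6 = 25.5556 m/s.
a = 0.53 × 9.8 = 5.194 m/s².
Reaction distance = 25.5556 × 1.9 = 48.556 m.
Braking distance = v²/(2a) = 653.089 / 10.388 = 62.870 m.
Total stopping distance = 48.556 + 62.870 = 111.426 m, vs 67 m available — it cannot stop in time and overshoots by 111.426 − 67 = 44.426 m.

No — it overshoots by 44.4 m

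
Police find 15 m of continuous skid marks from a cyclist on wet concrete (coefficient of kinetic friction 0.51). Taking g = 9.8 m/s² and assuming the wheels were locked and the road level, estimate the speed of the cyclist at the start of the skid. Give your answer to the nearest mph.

Initial speed ≈ 27 mph

Deceleration a = μg = 0.51 × 9.8 = 4.998 m/s².
v = √(2a·d) = √(2 × 4.998 × 15) = √149.940 = 12.2450 m/s.
= 12.2450 ÷ 0.44704 = 27.391 mph.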